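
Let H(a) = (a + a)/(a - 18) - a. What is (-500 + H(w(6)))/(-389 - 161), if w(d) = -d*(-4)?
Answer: 258/275 ≈ 0.93818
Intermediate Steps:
w(d) = 4*d
H(a) = -a + 2*a/(-18 + a) (H(a) = (2*a)/(-18 + a) - a = 2*a/(-18 + a) - a = -a + 2*a/(-18 + a))
(-500 + H(w(6)))/(-389 - 161) = (-500 + (4*6)*(20 - 4*6)/(-18 + 4*6))/(-389 - 161) = (-500 + 24*(20 - 1*24)/(-18 + 24))/(-550) = (-500 + 24*(20 - 24)/6)*(-1/550) = (-500 + 24*(⅙)*(-4))*(-1/550) = (-500 - 16)*(-1/550) = -516*(-1/550) = 258/275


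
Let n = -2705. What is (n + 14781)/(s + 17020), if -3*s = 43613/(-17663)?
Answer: 639895164/901916393 ≈ 0.70948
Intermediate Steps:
s = 43613/52989 (s = -43613/(3*(-17663)) = -43613*(-1)/(3*17663) = -⅓*(-43613/17663) = 43613/52989 ≈ 0.82306)
(n + 14781)/(s + 17020) = (-2705 + 14781)/(43613/52989 + 17020) = 12076/(901916393/52989) = 12076*(52989/901916393) = 639895164/901916393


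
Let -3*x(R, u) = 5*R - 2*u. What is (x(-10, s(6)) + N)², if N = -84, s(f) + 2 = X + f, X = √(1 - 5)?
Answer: 4180 - 1552*I/9 ≈ 4180.0 - 172.44*I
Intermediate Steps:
X = 2*I (X = √(-4) = 2*I ≈ 2.0*I)
s(f) = -2 + f + 2*I (s(f) = -2 + (2*I + f) = -2 + (f + 2*I) = -2 + f + 2*I)
x(R, u) = -5*R/3 + 2*u/3 (x(R, u) = -(5*R - 2*u)/3 = -(-2*u + 5*R)/3 = -5*R/3 + 2*u/3)
(x(-10, s(6)) + N)² = ((-5/3*(-10) + 2*(-2 + 6 + 2*I)/3) - 84)² = ((50/3 + 2*(4 + 2*I)/3) - 84)² = ((50/3 + (8/3 + 4*I/3)) - 84)² = ((58/3 + 4*I/3) - 84)² = (-194/3 + 4*I/3)²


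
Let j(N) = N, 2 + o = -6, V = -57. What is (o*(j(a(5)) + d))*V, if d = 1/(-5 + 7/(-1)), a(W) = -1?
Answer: -494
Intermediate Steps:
d = -1/12 (d = 1/(-5 + 7*(-1)) = 1/(-5 - 7) = 1/(-12) = -1/12 ≈ -0.083333)
o = -8 (o = -2 - 6 = -8)
(o*(j(a(5)) + d))*V = -8*(-1 - 1/12)*(-57) = -8*(-13/12)*(-57) = (26/3)*(-57) = -494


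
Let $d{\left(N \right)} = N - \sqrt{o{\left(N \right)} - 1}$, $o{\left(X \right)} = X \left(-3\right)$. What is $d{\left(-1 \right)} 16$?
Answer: $-16 - 16 \sqrt{2} \approx -38.627$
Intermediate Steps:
$o{\left(X \right)} = - 3 X$
$d{\left(N \right)} = N - \sqrt{-1 - 3 N}$ ($d{\left(N \right)} = N - \sqrt{- 3 N - 1} = N - \sqrt{-1 - 3 N}$)
$d{\left(-1 \right)} 16 = \left(-1 - \sqrt{-1 - -3}\right) 16 = \left(-1 - \sqrt{-1 + 3}\right) 16 = \left(-1 - \sqrt{2}\right) 16 = -16 - 16 \sqrt{2}$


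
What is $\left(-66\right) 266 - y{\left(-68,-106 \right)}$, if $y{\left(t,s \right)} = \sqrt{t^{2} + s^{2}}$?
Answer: $-17556 - 2 \sqrt{3965} \approx -17682.0$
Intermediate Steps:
$y{\left(t,s \right)} = \sqrt{s^{2} + t^{2}}$
$\left(-66\right) 266 - y{\left(-68,-106 \right)} = \left(-66\right) 266 - \sqrt{\left(-106\right)^{2} + \left(-68\right)^{2}} = -17556 - \sqrt{11236 + 4624} = -17556 - \sqrt{15860} = -17556 - 2 \sqrt{3965}$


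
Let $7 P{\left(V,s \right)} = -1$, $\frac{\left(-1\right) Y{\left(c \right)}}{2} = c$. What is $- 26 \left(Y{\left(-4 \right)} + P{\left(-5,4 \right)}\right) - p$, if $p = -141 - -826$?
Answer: $- \frac{6225}{7} \approx -889.29$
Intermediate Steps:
$Y{\left(c \right)} = - 2 c$
$P{\left(V,s \right)} = - \frac{1}{7}$ ($P{\left(V,s \right)} = \frac{1}{7} \left(-1\right) = - \frac{1}{7}$)
$p = 685$ ($p = -141 + 826 = 685$)
$- 26 \left(Y{\left(-4 \right)} + P{\left(-5,4 \right)}\right) - p = - 26 \left(\left(-2\right) \left(-4\right) - \frac{1}{7}\right) - 685 = - 26 \left(8 - \frac{1}{7}\right) - 685 = \left(-26\right) \frac{55}{7} - 685 = - \frac{1430}{7} - 685 = - \frac{6225}{7}$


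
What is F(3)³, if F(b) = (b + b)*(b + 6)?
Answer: 157464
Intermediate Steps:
F(b) = 2*b*(6 + b) (F(b) = (2*b)*(6 + b) = 2*b*(6 + b))
F(3)³ = (2*3*(6 + 3))³ = (2*3*9)³ = 54³ = 157464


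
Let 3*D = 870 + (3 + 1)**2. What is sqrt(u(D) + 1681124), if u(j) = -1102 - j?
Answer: 2*sqrt(3779385)/3 ≈ 1296.0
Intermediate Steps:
D = 886/3 (D = (870 + (3 + 1)**2)/3 = (870 + 4**2)/3 = (870 + 16)/3 = (1/3)*886 = 886/3 ≈ 295.33)
sqrt(u(D) + 1681124) = sqrt((-1102 - 1*886/3) + 1681124) = sqrt((-1102 - 886/3) + 1681124) = sqrt(-4192/3 + 1681124) = sqrt(5039180/3) = 2*sqrt(3779385)/3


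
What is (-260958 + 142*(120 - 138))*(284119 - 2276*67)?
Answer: -34685557278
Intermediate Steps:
(-260958 + 142*(120 - 138))*(284119 - 2276*67) = (-260958 + 142*(-18))*(284119 - 152492) = (-260958 - 2556)*131627 = -263514*131627 = -34685557278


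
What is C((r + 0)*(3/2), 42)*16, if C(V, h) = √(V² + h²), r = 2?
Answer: 48*√197 ≈ 673.71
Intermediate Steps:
C((r + 0)*(3/2), 42)*16 = √(((2 + 0)*(3/2))² + 42²)*16 = √((2*(3*(½)))² + 1764)*16 = √((2*(3/2))² + 1764)*16 = √(3² + 1764)*16 = √(9 + 1764)*16 = √1773*16 = (3*√197)*16 = 48*√197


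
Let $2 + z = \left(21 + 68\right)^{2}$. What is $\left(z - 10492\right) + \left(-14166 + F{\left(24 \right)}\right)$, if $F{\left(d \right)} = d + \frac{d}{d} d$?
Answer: $-16691$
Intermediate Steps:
$F{\left(d \right)} = 2 d$ ($F{\left(d \right)} = d + 1 d = d + d = 2 d$)
$z = 7919$ ($z = -2 + \left(21 + 68\right)^{2} = -2 + 89^{2} = -2 + 7921 = 7919$)
$\left(z - 10492\right) + \left(-14166 + F{\left(24 \right)}\right) = \left(7919 - 10492\right) + \left(-14166 + 2 \cdot 24\right) = -2573 + \left(-14166 + 48\right) = -2573 - 14118 = -16691$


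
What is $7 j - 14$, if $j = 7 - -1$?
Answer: $42$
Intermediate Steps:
$j = 8$ ($j = 7 + 1 = 8$)
$7 j - 14 = 7 \cdot 8 - 14 = 56 - 14 = 42$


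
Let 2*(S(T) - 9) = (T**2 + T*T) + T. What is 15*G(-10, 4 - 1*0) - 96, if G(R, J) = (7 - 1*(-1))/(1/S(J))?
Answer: 3144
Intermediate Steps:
S(T) = 9 + T**2 + T/2 (S(T) = 9 + ((T**2 + T*T) + T)/2 = 9 + ((T**2 + T**2) + T)/2 = 9 + (2*T**2 + T)/2 = 9 + (T + 2*T**2)/2 = 9 + (T**2 + T/2) = 9 + T**2 + T/2)
G(R, J) = 72 + 4*J + 8*J**2 (G(R, J) = (7 - 1*(-1))/(1/(9 + J**2 + J/2)) = (7 + 1)*(9 + J**2 + J/2) = 8*(9 + J**2 + J/2) = 72 + 4*J + 8*J**2)
15*G(-10, 4 - 1*0) - 96 = 15*(72 + 4*(4 - 1*0) + 8*(4 - 1*0)**2) - 96 = 15*(72 + 4*(4 + 0) + 8*(4 + 0)**2) - 96 = 15*(72 + 4*4 + 8*4**2) - 96 = 15*(72 + 16 + 8*16) - 96 = 15*(72 + 16 + 128) - 96 = 15*216 - 96 = 3240 - 96 = 3144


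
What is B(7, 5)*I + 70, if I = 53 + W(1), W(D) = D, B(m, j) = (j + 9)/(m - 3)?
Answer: 259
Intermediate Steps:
B(m, j) = (9 + j)/(-3 + m)
I = 54 (I = 53 + 1 = 54)
B(7, 5)*I + 70 = ((9 + 5)/(-3 + 7))*54 + 70 = (14/4)*54 + 70 = ((¼)*14)*54 + 70 = (7/2)*54 + 70 = 189 + 70 = 259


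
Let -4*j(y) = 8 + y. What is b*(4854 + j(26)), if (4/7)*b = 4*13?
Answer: 881881/2 ≈ 4.4094e+5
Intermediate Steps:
j(y) = -2 - y/4 (j(y) = -(8 + y)/4 = -2 - y/4)
b = 91 (b = 7*(4*13)/4 = (7/4)*52 = 91)
b*(4854 + j(26)) = 91*(4854 + (-2 - ¼*26)) = 91*(4854 + (-2 - 13/2)) = 91*(4854 - 17/2) = 91*(9691/2) = 881881/2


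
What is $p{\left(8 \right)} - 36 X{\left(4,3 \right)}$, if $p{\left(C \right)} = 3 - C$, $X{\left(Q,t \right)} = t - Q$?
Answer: $31$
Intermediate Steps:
$p{\left(8 \right)} - 36 X{\left(4,3 \right)} = \left(3 - 8\right) - 36 \left(3 - 4\right) = -5 - -36 = -5 + 36 = 31$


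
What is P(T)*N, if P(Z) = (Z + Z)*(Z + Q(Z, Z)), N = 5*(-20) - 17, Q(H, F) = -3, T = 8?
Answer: -9360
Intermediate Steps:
N = -117 (N = -100 - 17 = -117)
P(Z) = 2*Z*(-3 + Z) (P(Z) = (Z + Z)*(Z - 3) = (2*Z)*(-3 + Z) = 2*Z*(-3 + Z))
P(T)*N = (2*8*(-3 + 8))*(-117) = (2*8*5)*(-117) = 80*(-117) = -9360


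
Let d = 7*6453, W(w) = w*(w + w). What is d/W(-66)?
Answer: 5019/968 ≈ 5.1849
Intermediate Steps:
W(w) = 2*w**2 (W(w) = w*(2*w) = 2*w**2)
d = 45171
d/W(-66) = 45171/((2*(-66)**2)) = 45171/((2*4356)) = 45171/8712 = 45171*(1/8712) = 5019/968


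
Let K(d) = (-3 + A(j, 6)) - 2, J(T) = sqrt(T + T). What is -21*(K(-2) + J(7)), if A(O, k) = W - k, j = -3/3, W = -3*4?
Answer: 483 - 21*sqrt(14) ≈ 404.43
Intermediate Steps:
W = -12
J(T) = sqrt(2)*sqrt(T) (J(T) = sqrt(2*T) = sqrt(2)*sqrt(T))
j = -1 (j = -3*1/3 = -1)
A(O, k) = -12 - k
K(d) = -23 (K(d) = (-3 + (-12 - 1*6)) - 2 = (-3 + (-12 - 6)) - 2 = (-3 - 18) - 2 = -21 - 2 = -23)
-21*(K(-2) + J(7)) = -21*(-23 + sqrt(2)*sqrt(7)) = -21*(-23 + sqrt(14)) = 483 - 21*sqrt(14)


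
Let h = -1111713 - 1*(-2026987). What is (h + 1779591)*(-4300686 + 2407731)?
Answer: -5101258176075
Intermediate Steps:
h = 915274 (h = -1111713 + 2026987 = 915274)
(h + 1779591)*(-4300686 + 2407731) = (915274 + 1779591)*(-4300686 + 2407731) = 2694865*(-1892955) = -5101258176075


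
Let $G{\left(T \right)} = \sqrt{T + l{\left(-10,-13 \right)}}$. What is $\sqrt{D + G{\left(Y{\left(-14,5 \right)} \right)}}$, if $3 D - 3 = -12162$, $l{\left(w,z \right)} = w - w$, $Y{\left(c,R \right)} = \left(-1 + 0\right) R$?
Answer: $\sqrt{-4053 + i \sqrt{5}} \approx 0.0176 + 63.663 i$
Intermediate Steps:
$Y{\left(c,R \right)} = - R$
$l{\left(w,z \right)} = 0$
$D = -4053$ ($D = 1 + \frac{1}{3} \left(-12162\right) = 1 - 4054 = -4053$)
$G{\left(T \right)} = \sqrt{T}$ ($G{\left(T \right)} = \sqrt{T + 0} = \sqrt{T}$)
$\sqrt{D + G{\left(Y{\left(-14,5 \right)} \right)}} = \sqrt{-4053 + \sqrt{\left(-1\right) 5}} = \sqrt{-4053 + \sqrt{-5}} = \sqrt{-4053 + i \sqrt{5}}$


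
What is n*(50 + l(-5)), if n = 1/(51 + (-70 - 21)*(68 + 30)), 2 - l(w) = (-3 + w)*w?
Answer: -12/8867 ≈ -0.0013533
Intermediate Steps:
l(w) = 2 - w*(-3 + w) (l(w) = 2 - (-3 + w)*w = 2 - w*(-3 + w))
n = -1/8867 (n = 1/(51 - 91*98) = 1/(51 - 8918) = 1/(-8867) = -1/8867 ≈ -0.00011278)
n*(50 + l(-5)) = -(50 + (2 - 1*(-5)**2 + 3*(-5)))/8867 = -(50 + (2 - 1*25 - 15))/8867 = -(50 + (2 - 25 - 15))/8867 = -(50 - 38)/8867 = -1/8867*12 = -12/8867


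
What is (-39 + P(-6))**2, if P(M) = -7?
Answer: 2116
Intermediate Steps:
(-39 + P(-6))**2 = (-39 - 7)**2 = (-46)**2 = 2116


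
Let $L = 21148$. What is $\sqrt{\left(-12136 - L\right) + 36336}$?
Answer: $2 \sqrt{763} \approx 55.245$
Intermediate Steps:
$\sqrt{\left(-12136 - L\right) + 36336} = \sqrt{\left(-12136 - 21148\right) + 36336} = \sqrt{-33284 + 36336} = \sqrt{3052} = 2 \sqrt{763}$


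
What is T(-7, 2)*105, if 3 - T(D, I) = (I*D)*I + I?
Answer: 3045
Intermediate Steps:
T(D, I) = 3 - I - D*I**2 (T(D, I) = 3 - ((I*D)*I + I) = 3 - ((D*I)*I + I) = 3 - (D*I**2 + I) = 3 - (I + D*I**2) = 3 + (-I - D*I**2) = 3 - I - D*I**2)
T(-7, 2)*105 = (3 - 1*2 - 1*(-7)*2**2)*105 = (3 - 2 - 1*(-7)*4)*105 = (3 - 2 + 28)*105 = 29*105 = 3045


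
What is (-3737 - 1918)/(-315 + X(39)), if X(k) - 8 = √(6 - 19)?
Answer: 1736085/94262 + 5655*I*√13/94262 ≈ 18.418 + 0.21631*I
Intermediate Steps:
X(k) = 8 + I*√13 (X(k) = 8 + √(6 - 19) = 8 + √(-13) = 8 + I*√13)
(-3737 - 1918)/(-315 + X(39)) = (-3737 - 1918)/(-315 + (8 + I*√13)) = -5655/(-307 + I*√13)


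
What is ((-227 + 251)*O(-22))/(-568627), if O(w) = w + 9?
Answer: 312/568627 ≈ 0.00054869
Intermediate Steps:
O(w) = 9 + w
((-227 + 251)*O(-22))/(-568627) = ((-227 + 251)*(9 - 22))/(-568627) = (24*(-13))*(-1/568627) = -312*(-1/568627) = 312/568627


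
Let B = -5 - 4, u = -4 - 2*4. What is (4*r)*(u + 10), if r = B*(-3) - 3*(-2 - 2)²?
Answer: 168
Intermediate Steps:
u = -12 (u = -4 - 8 = -12)
B = -9
r = -21 (r = -9*(-3) - 3*(-2 - 2)² = 27 - 3*(-4)² = 27 - 3*16 = 27 - 48 = -21)
(4*r)*(u + 10) = (4*(-21))*(-12 + 10) = -84*(-2) = 168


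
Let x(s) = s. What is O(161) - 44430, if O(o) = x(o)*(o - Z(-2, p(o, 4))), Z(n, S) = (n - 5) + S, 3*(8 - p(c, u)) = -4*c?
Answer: -159694/3 ≈ -53231.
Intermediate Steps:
p(c, u) = 8 + 4*c/3 (p(c, u) = 8 - (-4)*c/3 = 8 + 4*c/3)
Z(n, S) = -5 + S + n (Z(n, S) = (-5 + n) + S = -5 + S + n)
O(o) = o*(-1 - o/3) (O(o) = o*(o - (-5 + (8 + 4*o/3) - 2)) = o*(o - (1 + 4*o/3)) = o*(o + (-1 - 4*o/3)) = o*(-1 - o/3))
O(161) - 44430 = -⅓*161*(3 + 161) - 44430 = -⅓*161*164 - 44430 = -26404/3 - 44430 = -159694/3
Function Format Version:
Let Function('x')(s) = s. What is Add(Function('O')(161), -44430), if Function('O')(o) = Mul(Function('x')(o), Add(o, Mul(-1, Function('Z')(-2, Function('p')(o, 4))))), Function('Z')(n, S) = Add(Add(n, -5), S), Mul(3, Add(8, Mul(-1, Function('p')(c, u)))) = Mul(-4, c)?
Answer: Rational(-159694, 3) ≈ -53231.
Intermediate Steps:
Function('p')(c, u) = Add(8, Mul(Rational(4, 3), c)) (Function('p')(c, u) = Add(8, Mul(Rational(-1, 3), Mul(-4, c))) = Add(8, Mul(Rational(4, 3), c)))
Function('Z')(n, S) = Add(-5, S, n) (Function('Z')(n, S) = Add(Add(-5, n), S) = Add(-5, S, n))
Function('O')(o) = Mul(o, Add(-1, Mul(Rational(-1, 3), o))) (Function('O')(o) = Mul(o, Add(o, Mul(-1, Add(-5, Add(8, Mul(Rational(4, 3), o)), -2)))) = Mul(o, Add(o, Mul(-1, Add(1, Mul(Rational(4, 3), o))))) = Mul(o, Add(o, Add(-1, Mul(Rational(-4, 3), o)))) = Mul(o, Add(-1, Mul(Rational(-1, 3), o))))
Add(Function('O')(161), -44430) = Add(Mul(Rational(-1, 3), 161, Add(3, 161)), -44430) = Add(Mul(Rational(-1, 3), 161, 164), -44430) = Add(Rational(-26404, 3), -44430) = Rational(-159694, 3)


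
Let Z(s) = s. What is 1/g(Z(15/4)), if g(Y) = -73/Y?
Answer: -15/292 ≈ -0.051370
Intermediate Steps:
1/g(Z(15/4)) = 1/(-73/(15/4)) = 1/(-73/(15*(¼))) = 1/(-73/15/4) = 1/(-73*4/15) = 1/(-292/15) = -15/292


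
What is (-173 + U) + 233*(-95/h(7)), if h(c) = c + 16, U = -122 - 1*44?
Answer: -29932/23 ≈ -1301.4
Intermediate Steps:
U = -166 (U = -122 - 44 = -166)
h(c) = 16 + c
(-173 + U) + 233*(-95/h(7)) = (-173 - 166) + 233*(-95/(16 + 7)) = -339 + 233*(-95/23) = -339 - 22135/23 = -29932/23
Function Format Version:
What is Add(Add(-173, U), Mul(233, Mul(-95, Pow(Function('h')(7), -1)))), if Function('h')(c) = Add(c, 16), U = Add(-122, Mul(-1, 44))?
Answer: Rational(-29932, 23) ≈ -1301.4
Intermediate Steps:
U = -166 (U = Add(-122, -44) = -166)
Function('h')(c) = Add(16, c)
Add(Add(-173, U), Mul(233, Mul(-95, Pow(Function('h')(7), -1)))) = Add(Add(-173, -166), Mul(233, Mul(-95, Pow(Add(16, 7), -1)))) = Add(-339, Mul(233, Mul(-95, Pow(23, -1)))) = Add(-339, Mul(233, Mul(-95, Rational(1, 23)))) = Add(-339, Mul(233, Rational(-95, 23))) = Add(-339, Rational(-22135, 23)) = Rational(-29932, 23)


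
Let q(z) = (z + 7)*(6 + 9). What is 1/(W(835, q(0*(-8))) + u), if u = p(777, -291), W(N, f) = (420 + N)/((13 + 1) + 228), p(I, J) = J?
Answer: -242/69167 ≈ -0.0034988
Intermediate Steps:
q(z) = 105 + 15*z (q(z) = (7 + z)*15 = 105 + 15*z)
W(N, f) = 210/121 + N/242 (W(N, f) = (420 + N)/(14 + 228) = (420 + N)/242 = (420 + N)*(1/242) = 210/121 + N/242)
u = -291
1/(W(835, q(0*(-8))) + u) = 1/((210/121 + (1/242)*835) - 291) = 1/((210/121 + 835/242) - 291) = 1/(1255/242 - 291) = 1/(-69167/242) = -242/69167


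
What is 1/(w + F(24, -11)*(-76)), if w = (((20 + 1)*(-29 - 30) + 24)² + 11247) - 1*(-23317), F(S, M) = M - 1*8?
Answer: 1/1512233 ≈ 6.6127e-7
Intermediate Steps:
F(S, M) = -8 + M (F(S, M) = M - 8 = -8 + M)
w = 1510789 (w = ((21*(-59) + 24)² + 11247) + 23317 = ((-1239 + 24)² + 11247) + 23317 = ((-1215)² + 11247) + 23317 = (1476225 + 11247) + 23317 = 1487472 + 23317 = 1510789)
1/(w + F(24, -11)*(-76)) = 1/(1510789 + (-8 - 11)*(-76)) = 1/(1510789 - 19*(-76)) = 1/(1510789 + 1444) = 1/1512233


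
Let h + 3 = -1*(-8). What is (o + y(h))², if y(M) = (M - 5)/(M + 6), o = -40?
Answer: 1600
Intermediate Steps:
h = 5 (h = -3 - 1*(-8) = -3 + 8 = 5)
y(M) = (-5 + M)/(6 + M)
(o + y(h))² = (-40 + (-5 + 5)/(6 + 5))² = (-40 + 0/11)² = (-40 + (1/11)*0)² = (-40 + 0)² = (-40)² = 1600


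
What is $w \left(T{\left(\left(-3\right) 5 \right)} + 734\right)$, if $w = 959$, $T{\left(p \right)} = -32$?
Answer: $673218$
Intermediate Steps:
$w \left(T{\left(\left(-3\right) 5 \right)} + 734\right) = 959 \left(-32 + 734\right) = 959 \cdot 702 = 673218$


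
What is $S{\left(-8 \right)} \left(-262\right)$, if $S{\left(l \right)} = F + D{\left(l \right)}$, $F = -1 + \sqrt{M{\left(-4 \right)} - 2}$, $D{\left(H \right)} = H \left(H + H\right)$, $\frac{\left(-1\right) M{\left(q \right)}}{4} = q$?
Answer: $-33274 - 262 \sqrt{14} \approx -34254.0$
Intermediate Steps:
$M{\left(q \right)} = - 4 q$
$D{\left(H \right)} = 2 H^{2}$ ($D{\left(H \right)} = H 2 H = 2 H^{2}$)
$F = -1 + \sqrt{14}$ ($F = -1 + \sqrt{\left(-4\right) \left(-4\right) - 2} = -1 + \sqrt{16 - 2} = -1 + \sqrt{14} \approx 2.7417$)
$S{\left(l \right)} = -1 + \sqrt{14} + 2 l^{2}$ ($S{\left(l \right)} = \left(-1 + \sqrt{14}\right) + 2 l^{2} = -1 + \sqrt{14} + 2 l^{2}$)
$S{\left(-8 \right)} \left(-262\right) = \left(-1 + \sqrt{14} + 2 \left(-8\right)^{2}\right) \left(-262\right) = \left(-1 + \sqrt{14} + 2 \cdot 64\right) \left(-262\right) = \left(-1 + \sqrt{14} + 128\right) \left(-262\right) = \left(127 + \sqrt{14}\right) \left(-262\right) = -33274 - 262 \sqrt{14}$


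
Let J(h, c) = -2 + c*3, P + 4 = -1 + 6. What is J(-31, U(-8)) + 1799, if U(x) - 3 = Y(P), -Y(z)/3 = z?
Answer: 1797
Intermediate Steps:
P = 1 (P = -4 + (-1 + 6) = -4 + 5 = 1)
Y(z) = -3*z
U(x) = 0 (U(x) = 3 - 3*1 = 3 - 3 = 0)
J(h, c) = -2 + 3*c
J(-31, U(-8)) + 1799 = (-2 + 3*0) + 1799 = (-2 + 0) + 1799 = -2 + 1799 = 1797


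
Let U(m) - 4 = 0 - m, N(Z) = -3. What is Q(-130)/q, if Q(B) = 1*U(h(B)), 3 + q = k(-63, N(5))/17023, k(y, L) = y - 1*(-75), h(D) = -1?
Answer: -85115/51057 ≈ -1.6671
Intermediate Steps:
k(y, L) = 75 + y (k(y, L) = y + 75 = 75 + y)
U(m) = 4 - m (U(m) = 4 + (0 - m) = 4 - m)
q = -51057/17023 (q = -3 + (75 - 63)/17023 = -3 + 12*(1/17023) = -3 + 12/17023 = -51057/17023 ≈ -2.9993)
Q(B) = 5 (Q(B) = 1*(4 - 1*(-1)) = 1*(4 + 1) = 1*5 = 5)
Q(-130)/q = 5/(-51057/17023) = 5*(-17023/51057) = -85115/51057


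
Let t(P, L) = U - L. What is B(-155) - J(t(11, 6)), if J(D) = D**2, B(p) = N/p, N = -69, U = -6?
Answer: -22251/155 ≈ -143.55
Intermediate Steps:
t(P, L) = -6 - L
B(p) = -69/p
B(-155) - J(t(11, 6)) = -69/(-155) - (-6 - 1*6)**2 = -69*(-1/155) - (-6 - 6)**2 = 69/155 - 1*(-12)**2 = 69/155 - 1*144 = 69/155 - 144 = -22251/155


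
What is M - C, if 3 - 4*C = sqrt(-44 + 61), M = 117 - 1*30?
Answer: 345/4 + sqrt(17)/4 ≈ 87.281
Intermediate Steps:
M = 87 (M = 117 - 30 = 87)
C = 3/4 - sqrt(17)/4 (C = 3/4 - sqrt(-44 + 61)/4 = 3/4 - sqrt(17)/4 ≈ -0.28078)
M - C = 87 - (3/4 - sqrt(17)/4) = 87 + (-3/4 + sqrt(17)/4) = 345/4 + sqrt(17)/4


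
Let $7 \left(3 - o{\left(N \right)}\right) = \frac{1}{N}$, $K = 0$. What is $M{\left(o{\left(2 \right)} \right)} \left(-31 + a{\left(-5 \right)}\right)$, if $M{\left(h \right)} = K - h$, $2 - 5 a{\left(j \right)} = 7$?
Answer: $\frac{656}{7} \approx 93.714$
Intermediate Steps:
$o{\left(N \right)} = 3 - \frac{1}{7 N}$
$a{\left(j \right)} = -1$ ($a{\left(j \right)} = \frac{2}{5} - \frac{7}{5} = -1$)
$M{\left(h \right)} = - h$ ($M{\left(h \right)} = 0 - h = - h$)
$M{\left(o{\left(2 \right)} \right)} \left(-31 + a{\left(-5 \right)}\right) = - (3 - \frac{1}{7 \cdot 2}) \left(-31 - 1\right) = - (3 - \frac{1}{14}) \left(-32\right) = \left(-1\right) \frac{41}{14} \left(-32\right) = \left(- \frac{41}{14}\right) \left(-32\right) = \frac{656}{7}$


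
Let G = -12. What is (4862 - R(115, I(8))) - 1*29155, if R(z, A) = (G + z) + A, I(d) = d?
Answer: -24404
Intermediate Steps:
R(z, A) = -12 + A + z (R(z, A) = (-12 + z) + A = -12 + A + z)
(4862 - R(115, I(8))) - 1*29155 = (4862 - (-12 + 8 + 115)) - 1*29155 = (4862 - 1*111) - 29155 = (4862 - 111) - 29155 = 4751 - 29155 = -24404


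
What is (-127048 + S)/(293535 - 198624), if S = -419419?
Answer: -546467/94911 ≈ -5.7577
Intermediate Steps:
(-127048 + S)/(293535 - 198624) = (-127048 - 419419)/(293535 - 198624) = -546467/94911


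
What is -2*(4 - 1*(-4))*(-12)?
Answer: 192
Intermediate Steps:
-2*(4 - 1*(-4))*(-12) = -2*(4 + 4)*(-12) = -2*8*(-12) = -16*(-12) = 192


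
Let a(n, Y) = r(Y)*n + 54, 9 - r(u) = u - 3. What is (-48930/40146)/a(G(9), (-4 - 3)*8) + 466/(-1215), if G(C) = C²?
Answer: -642676211/1674690390 ≈ -0.38376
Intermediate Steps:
r(u) = 12 - u (r(u) = 9 - (u - 3) = 9 - (-3 + u) = 9 + (3 - u) = 12 - u)
a(n, Y) = 54 + n*(12 - Y) (a(n, Y) = (12 - Y)*n + 54 = n*(12 - Y) + 54 = 54 + n*(12 - Y))
(-48930/40146)/a(G(9), (-4 - 3)*8) + 466/(-1215) = (-48930/40146)/(54 - 1*9²*(-12 + (-4 - 3)*8)) + 466/(-1215) = (-48930*1/40146)/(54 - 1*81*(-12 - 7*8)) + 466*(-1/1215) = -8155/(6691*(54 - 1*81*(-12 - 56))) - 466/1215 = -8155/(6691*(54 - 1*81*(-68))) - 466/1215 = -8155/(6691*(54 + 5508)) - 466/1215 = -8155/6691/5562 - 466/1215 = -8155/6691*1/5562 - 466/1215 = -8155/37215342 - 466/1215 = -642676211/1674690390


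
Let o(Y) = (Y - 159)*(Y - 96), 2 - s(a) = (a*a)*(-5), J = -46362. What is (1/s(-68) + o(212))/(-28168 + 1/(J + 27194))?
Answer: -1362404482288/6242063965225 ≈ -0.21826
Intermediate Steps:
s(a) = 2 + 5*a² (s(a) = 2 - a*a*(-5) = 2 - a²*(-5) = 2 - (-5)*a² = 2 + 5*a²)
o(Y) = (-159 + Y)*(-96 + Y)
(1/s(-68) + o(212))/(-28168 + 1/(J + 27194)) = (1/(2 + 5*(-68)²) + (15264 + 212² - 255*212))/(-28168 + 1/(-46362 + 27194)) = (1/(2 + 5*4624) + (15264 + 44944 - 54060))/(-28168 + 1/(-19168)) = (1/(2 + 23120) + 6148)/(-28168 - 1/19168) = (1/23122 + 6148)/(-539924225/19168) = (1/23122 + 6148)*(-19168/539924225) = (142154057/23122)*(-19168/539924225) = -1362404482288/6242063965225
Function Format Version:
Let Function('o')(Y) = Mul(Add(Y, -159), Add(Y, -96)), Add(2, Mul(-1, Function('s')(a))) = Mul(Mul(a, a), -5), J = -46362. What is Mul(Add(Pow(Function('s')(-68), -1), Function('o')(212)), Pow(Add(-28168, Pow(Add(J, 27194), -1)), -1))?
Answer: Rational(-1362404482288, 6242063965225) ≈ -0.21826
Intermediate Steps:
Function('s')(a) = Add(2, Mul(5, Pow(a, 2))) (Function('s')(a) = Add(2, Mul(-1, Mul(Mul(a, a), -5))) = Add(2, Mul(-1, Mul(Pow(a, 2), -5))) = Add(2, Mul(-1, Mul(-5, Pow(a, 2)))) = Add(2, Mul(5, Pow(a, 2))))
Function('o')(Y) = Mul(Add(-159, Y), Add(-96, Y))
Mul(Add(Pow(Function('s')(-68), -1), Function('o')(212)), Pow(Add(-28168, Pow(Add(J, 27194), -1)), -1)) = Mul(Add(Pow(Add(2, Mul(5, Pow(-68, 2))), -1), Add(15264, Pow(212, 2), Mul(-255, 212))), Pow(Add(-28168, Pow(Add(-46362, 27194), -1)), -1)) = Mul(Add(Pow(Add(2, Mul(5, 4624)), -1), Add(15264, 44944, -54060)), Pow(Add(-28168, Pow(-19168, -1)), -1)) = Mul(Add(Pow(Add(2, 23120), -1), 6148), Pow(Add(-28168, Rational(-1, 19168)), -1)) = Mul(Add(Pow(23122, -1), 6148), Pow(Rational(-539924225, 19168), -1)) = Mul(Add(Rational(1, 23122), 6148), Rational(-19168, 539924225)) = Mul(Rational(142154057, 23122), Rational(-19168, 539924225)) = Rational(-1362404482288, 6242063965225)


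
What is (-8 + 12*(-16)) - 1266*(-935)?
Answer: 1183510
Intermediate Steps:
(-8 + 12*(-16)) - 1266*(-935) = (-8 - 192) + 1183710 = -200 + 1183710 = 1183510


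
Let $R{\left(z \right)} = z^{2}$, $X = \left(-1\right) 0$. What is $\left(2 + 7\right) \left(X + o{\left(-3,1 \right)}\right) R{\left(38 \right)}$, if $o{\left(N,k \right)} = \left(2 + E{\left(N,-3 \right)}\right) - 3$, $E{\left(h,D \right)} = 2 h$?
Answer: $-90972$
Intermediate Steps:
$X = 0$
$o{\left(N,k \right)} = -1 + 2 N$ ($o{\left(N,k \right)} = \left(2 + 2 N\right) - 3 = -1 + 2 N$)
$\left(2 + 7\right) \left(X + o{\left(-3,1 \right)}\right) R{\left(38 \right)} = \left(2 + 7\right) \left(0 + \left(-1 + 2 \left(-3\right)\right)\right) 38^{2} = 9 \left(0 - 7\right) 1444 = 9 \left(-7\right) 1444 = \left(-63\right) 1444 = -90972$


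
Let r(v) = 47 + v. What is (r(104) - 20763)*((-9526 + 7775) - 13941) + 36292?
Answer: 323479796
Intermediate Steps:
(r(104) - 20763)*((-9526 + 7775) - 13941) + 36292 = ((47 + 104) - 20763)*((-9526 + 7775) - 13941) + 36292 = (151 - 20763)*(-1751 - 13941) + 36292 = -20612*(-15692) + 36292 = 323443504 + 36292 = 323479796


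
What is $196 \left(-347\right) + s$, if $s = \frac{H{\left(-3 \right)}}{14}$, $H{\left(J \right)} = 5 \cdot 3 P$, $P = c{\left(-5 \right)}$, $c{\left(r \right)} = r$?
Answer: $- \frac{952243}{14} \approx -68017.0$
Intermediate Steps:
$P = -5$
$H{\left(J \right)} = -75$ ($H{\left(J \right)} = 5 \cdot 3 \left(-5\right) = 15 \left(-5\right) = -75$)
$s = - \frac{75}{14}$ ($s = \frac{1}{14} \left(-75\right) = - \frac{75}{14} \approx -5.3571$)
$196 \left(-347\right) + s = 196 \left(-347\right) - \frac{75}{14} = -68012 - \frac{75}{14} = - \frac{952243}{14}$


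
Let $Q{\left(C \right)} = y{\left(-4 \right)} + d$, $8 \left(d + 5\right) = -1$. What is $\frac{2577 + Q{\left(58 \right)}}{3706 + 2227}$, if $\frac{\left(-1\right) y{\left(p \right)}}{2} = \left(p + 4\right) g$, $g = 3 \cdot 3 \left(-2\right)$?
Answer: $\frac{20575}{47464} \approx 0.43349$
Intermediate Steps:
$g = -18$ ($g = 9 \left(-2\right) = -18$)
$d = - \frac{41}{8}$ ($d = -5 + \frac{1}{8} \left(-1\right) = -5 - \frac{1}{8} = - \frac{41}{8} \approx -5.125$)
$y{\left(p \right)} = 144 + 36 p$ ($y{\left(p \right)} = - 2 \left(p + 4\right) \left(-18\right) = - 2 \left(4 + p\right) \left(-18\right) = - 2 \left(-72 - 18 p\right) = 144 + 36 p$)
$Q{\left(C \right)} = - \frac{41}{8}$ ($Q{\left(C \right)} = \left(144 + 36 \left(-4\right)\right) - \frac{41}{8} = \left(144 - 144\right) - \frac{41}{8} = 0 - \frac{41}{8} = - \frac{41}{8}$)
$\frac{2577 + Q{\left(58 \right)}}{3706 + 2227} = \frac{2577 - \frac{41}{8}}{3706 + 2227} = \frac{20575}{8 \cdot 5933} = \frac{20575}{8} \cdot \frac{1}{5933} = \frac{20575}{47464}$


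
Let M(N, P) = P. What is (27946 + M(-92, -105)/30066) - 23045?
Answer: 49117787/10022 ≈ 4901.0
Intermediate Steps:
(27946 + M(-92, -105)/30066) - 23045 = (27946 - 105/30066) - 23045 = (27946 - 105*1/30066) - 23045 = (27946 - 35/10022) - 23045 = 280074777/10022 - 23045 = 49117787/10022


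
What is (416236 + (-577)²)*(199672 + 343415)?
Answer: 406861772355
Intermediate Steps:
(416236 + (-577)²)*(199672 + 343415) = (416236 + 332929)*543087 = 749165*543087 = 406861772355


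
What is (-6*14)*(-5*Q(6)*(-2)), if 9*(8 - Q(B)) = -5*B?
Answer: -9520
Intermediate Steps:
Q(B) = 8 + 5*B/9 (Q(B) = 8 - (-5)*B/9 = 8 + 5*B/9)
(-6*14)*(-5*Q(6)*(-2)) = (-6*14)*(-5*(8 + (5/9)*6)*(-2)) = -84*(-5*(8 + 10/3))*(-2) = -84*(-5*34/3)*(-2) = -(-4760)*(-2) = -84*340/3 = -9520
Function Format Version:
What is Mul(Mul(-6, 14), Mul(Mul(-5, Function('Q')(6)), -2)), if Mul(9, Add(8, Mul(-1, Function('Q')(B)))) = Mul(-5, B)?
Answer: -9520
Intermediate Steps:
Function('Q')(B) = Add(8, Mul(Rational(5, 9), B)) (Function('Q')(B) = Add(8, Mul(Rational(-1, 9), Mul(-5, B))) = Add(8, Mul(Rational(5, 9), B)))
Mul(Mul(-6, 14), Mul(Mul(-5, Function('Q')(6)), -2)) = Mul(Mul(-6, 14), Mul(Mul(-5, Add(8, Mul(Rational(5, 9), 6))), -2)) = Mul(-84, Mul(Mul(-5, Add(8, Rational(10, 3))), -2)) = Mul(-84, Mul(Mul(-5, Rational(34, 3)), -2)) = Mul(-84, Mul(Rational(-170, 3), -2)) = Mul(-84, Rational(340, 3)) = -9520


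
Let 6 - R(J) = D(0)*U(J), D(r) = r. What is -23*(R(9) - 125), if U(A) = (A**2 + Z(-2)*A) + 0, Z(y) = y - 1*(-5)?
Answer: 2737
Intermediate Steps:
Z(y) = 5 + y (Z(y) = y + 5 = 5 + y)
U(A) = A**2 + 3*A (U(A) = (A**2 + (5 - 2)*A) + 0 = (A**2 + 3*A) + 0 = A**2 + 3*A)
R(J) = 6 (R(J) = 6 - 0*J*(3 + J) = 6 - 1*0 = 6 + 0 = 6)
-23*(R(9) - 125) = -23*(6 - 125) = -23*(-119) = 2737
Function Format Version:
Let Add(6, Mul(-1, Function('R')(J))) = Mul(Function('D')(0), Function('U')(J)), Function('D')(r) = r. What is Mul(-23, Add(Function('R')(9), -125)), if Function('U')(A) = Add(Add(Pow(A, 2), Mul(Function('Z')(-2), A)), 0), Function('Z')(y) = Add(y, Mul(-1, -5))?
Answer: 2737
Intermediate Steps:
Function('Z')(y) = Add(5, y) (Function('Z')(y) = Add(y, 5) = Add(5, y))
Function('U')(A) = Add(Pow(A, 2), Mul(3, A)) (Function('U')(A) = Add(Add(Pow(A, 2), Mul(Add(5, -2), A)), 0) = Add(Add(Pow(A, 2), Mul(3, A)), 0) = Add(Pow(A, 2), Mul(3, A)))
Function('R')(J) = 6 (Function('R')(J) = Add(6, Mul(-1, Mul(0, Mul(J, Add(3, J))))) = Add(6, Mul(-1, 0)) = Add(6, 0) = 6)
Mul(-23, Add(Function('R')(9), -125)) = Mul(-23, Add(6, -125)) = Mul(-23, -119) = 2737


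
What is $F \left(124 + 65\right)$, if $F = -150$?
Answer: $-28350$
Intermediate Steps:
$F \left(124 + 65\right) = - 150 \left(124 + 65\right) = \left(-150\right) 189 = -28350$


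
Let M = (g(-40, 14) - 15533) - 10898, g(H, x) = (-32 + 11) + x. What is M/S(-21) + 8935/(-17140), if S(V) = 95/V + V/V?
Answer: 951543253/126836 ≈ 7502.2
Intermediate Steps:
g(H, x) = -21 + x
S(V) = 1 + 95/V (S(V) = 95/V + 1 = 1 + 95/V)
M = -26438 (M = ((-21 + 14) - 15533) - 10898 = (-7 - 15533) - 10898 = -15540 - 10898 = -26438)
M/S(-21) + 8935/(-17140) = -26438*(-21/(95 - 21)) + 8935/(-17140) = -26438/((-1/21*74)) + 8935*(-1/17140) = -26438/(-74/21) - 1787/3428 = -26438*(-21/74) - 1787/3428 = 277599/37 - 1787/3428 = 951543253/126836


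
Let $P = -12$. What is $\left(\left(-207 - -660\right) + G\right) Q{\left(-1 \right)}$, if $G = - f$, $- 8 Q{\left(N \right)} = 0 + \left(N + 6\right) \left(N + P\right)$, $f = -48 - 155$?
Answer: $5330$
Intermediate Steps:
$f = -203$ ($f = -48 - 155 = -203$)
$Q{\left(N \right)} = - \frac{\left(-12 + N\right) \left(6 + N\right)}{8}$ ($Q{\left(N \right)} = - \frac{0 + \left(N + 6\right) \left(N - 12\right)}{8} = - \frac{0 + \left(6 + N\right) \left(-12 + N\right)}{8} = - \frac{0 + \left(-12 + N\right) \left(6 + N\right)}{8} = - \frac{\left(-12 + N\right) \left(6 + N\right)}{8}$)
$G = 203$ ($G = \left(-1\right) \left(-203\right) = 203$)
$\left(\left(-207 - -660\right) + G\right) Q{\left(-1 \right)} = \left(\left(-207 - -660\right) + 203\right) \left(9 - \frac{\left(-1\right)^{2}}{8} + \frac{3}{4} \left(-1\right)\right) = \left(\left(-207 + 660\right) + 203\right) \left(9 - \frac{1}{8} - \frac{3}{4}\right) = \left(453 + 203\right) \left(9 - \frac{1}{8} - \frac{3}{4}\right) = 656 \cdot \frac{65}{8} = 5330$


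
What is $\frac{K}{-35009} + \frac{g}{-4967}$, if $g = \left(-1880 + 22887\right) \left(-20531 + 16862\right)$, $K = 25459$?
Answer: $\frac{2698181122294}{173889703} \approx 15517.0$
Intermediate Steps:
$g = -77074683$ ($g = 21007 \left(-3669\right) = -77074683$)
$\frac{K}{-35009} + \frac{g}{-4967} = \frac{25459}{-35009} - \frac{77074683}{-4967} = 25459 \left(- \frac{1}{35009}\right) - - \frac{77074683}{4967} = - \frac{25459}{35009} + \frac{77074683}{4967} = \frac{2698181122294}{173889703}$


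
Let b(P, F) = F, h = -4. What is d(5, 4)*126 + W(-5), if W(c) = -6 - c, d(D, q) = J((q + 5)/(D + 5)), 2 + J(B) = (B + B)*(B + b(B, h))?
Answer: -23902/25 ≈ -956.08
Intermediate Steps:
J(B) = -2 + 2*B*(-4 + B) (J(B) = -2 + (B + B)*(B - 4) = -2 + (2*B)*(-4 + B) = -2 + 2*B*(-4 + B))
d(D, q) = -2 - 8*(5 + q)/(5 + D) + 2*(5 + q)²/(5 + D)² (d(D, q) = -2 - 8*(q + 5)/(D + 5) + 2*((q + 5)/(D + 5))² = -2 - 8*(5 + q)/(5 + D) + 2*((5 + q)/(5 + D))² = -2 - 8*(5 + q)/(5 + D) + 2*((5 + q)²/(5 + D)²) = -2 - 8*(5 + q)/(5 + D) + 2*(5 + q)²/(5 + D)²)
d(5, 4)*126 + W(-5) = (2*((5 + 4)² - (5 + 5)² - 4*(5 + 5)*(5 + 4))/(5 + 5)²)*126 + (-6 - 1*(-5)) = (2*(9² - 1*10² - 4*10*9)/10²)*126 + (-6 + 5) = (2*(1/100)*(81 - 1*100 - 360))*126 - 1 = (2*(1/100)*(81 - 100 - 360))*126 - 1 = (2*(1/100)*(-379))*126 - 1 = -379/50*126 - 1 = -23877/25 - 1 = -23902/25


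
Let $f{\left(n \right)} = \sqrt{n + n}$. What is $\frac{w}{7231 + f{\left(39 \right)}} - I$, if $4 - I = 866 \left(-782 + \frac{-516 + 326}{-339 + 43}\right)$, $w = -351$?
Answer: $- \frac{2618173414097261}{3869258942} + \frac{351 \sqrt{78}}{52287283} \approx -6.7666 \cdot 10^{5}$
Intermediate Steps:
$f{\left(n \right)} = \sqrt{2} \sqrt{n}$ ($f{\left(n \right)} = \sqrt{2 n} = \sqrt{2} \sqrt{n}$)
$I = \frac{50072849}{74}$ ($I = 4 - 866 \left(-782 + \frac{-516 + 326}{-339 + 43}\right) = 4 - 866 \left(-782 - \frac{190}{-296}\right) = 4 - 866 \left(-782 - - \frac{95}{148}\right) = 4 - 866 \left(-782 + \frac{95}{148}\right) = 4 - 866 \left(- \frac{115641}{148}\right) = 4 - - \frac{50072553}{74} = 4 + \frac{50072553}{74} = \frac{50072849}{74} \approx 6.7666 \cdot 10^{5}$)
$\frac{w}{7231 + f{\left(39 \right)}} - I = \frac{1}{7231 + \sqrt{2} \sqrt{39}} \left(-351\right) - \frac{50072849}{74} = \frac{1}{7231 + \sqrt{78}} \left(-351\right) - \frac{50072849}{74} = - \frac{351}{7231 + \sqrt{78}} - \frac{50072849}{74} = - \frac{50072849}{74} - \frac{351}{7231 + \sqrt{78}}$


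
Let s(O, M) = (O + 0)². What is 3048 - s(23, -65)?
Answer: 2519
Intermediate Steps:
s(O, M) = O²
3048 - s(23, -65) = 3048 - 1*23² = 3048 - 1*529 = 3048 - 529 = 2519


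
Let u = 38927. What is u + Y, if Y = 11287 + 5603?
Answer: 55817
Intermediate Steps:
Y = 16890
u + Y = 38927 + 16890 = 55817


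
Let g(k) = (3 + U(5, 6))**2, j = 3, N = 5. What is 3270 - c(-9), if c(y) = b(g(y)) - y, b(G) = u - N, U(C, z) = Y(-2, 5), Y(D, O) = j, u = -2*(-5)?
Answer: 3256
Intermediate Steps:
u = 10
Y(D, O) = 3
U(C, z) = 3
g(k) = 36 (g(k) = (3 + 3)**2 = 6**2 = 36)
b(G) = 5 (b(G) = 10 - 1*5 = 10 - 5 = 5)
c(y) = 5 - y
3270 - c(-9) = 3270 - (5 - 1*(-9)) = 3270 - (5 + 9) = 3270 - 1*14 = 3270 - 14 = 3256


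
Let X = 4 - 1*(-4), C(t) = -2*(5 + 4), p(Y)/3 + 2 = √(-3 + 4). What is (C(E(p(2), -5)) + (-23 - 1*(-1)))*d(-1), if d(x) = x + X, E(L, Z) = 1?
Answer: -280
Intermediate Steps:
p(Y) = -3 (p(Y) = -6 + 3*√(-3 + 4) = -6 + 3*√1 = -6 + 3*1 = -6 + 3 = -3)
C(t) = -18 (C(t) = -2*9 = -18)
X = 8 (X = 4 + 4 = 8)
d(x) = 8 + x (d(x) = x + 8 = 8 + x)
(C(E(p(2), -5)) + (-23 - 1*(-1)))*d(-1) = (-18 + (-23 - 1*(-1)))*(8 - 1) = (-18 + (-23 + 1))*7 = (-18 - 22)*7 = -40*7 = -280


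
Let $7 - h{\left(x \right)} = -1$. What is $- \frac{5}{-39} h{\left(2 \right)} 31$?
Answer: $\frac{1240}{39} \approx 31.795$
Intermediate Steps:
$h{\left(x \right)} = 8$ ($h{\left(x \right)} = 7 - -1 = 7 + 1 = 8$)
$- \frac{5}{-39} h{\left(2 \right)} 31 = - \frac{5}{-39} \cdot 8 \cdot 31 = \left(-5\right) \left(- \frac{1}{39}\right) 8 \cdot 31 = \frac{5}{39} \cdot 8 \cdot 31 = \frac{40}{39} \cdot 31 = \frac{1240}{39}$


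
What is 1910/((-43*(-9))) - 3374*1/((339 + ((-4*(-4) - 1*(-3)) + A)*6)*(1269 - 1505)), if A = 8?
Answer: 37856083/7626222 ≈ 4.9639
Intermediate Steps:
1910/((-43*(-9))) - 3374*1/((339 + ((-4*(-4) - 1*(-3)) + A)*6)*(1269 - 1505)) = 1910/((-43*(-9))) - 3374*1/((339 + ((-4*(-4) - 1*(-3)) + 8)*6)*(1269 - 1505)) = 1910/387 - 3374*(-1/(236*(339 + ((16 + 3) + 8)*6))) = 1910*(1/387) - 3374*(-1/(236*(339 + (19 + 8)*6))) = 1910/387 - 3374*(-1/(236*(339 + 27*6))) = 1910/387 - 3374*(-1/(236*(339 + 162))) = 1910/387 - 3374/((-236*501)) = 1910/387 - 3374/(-118236) = 1910/387 - 3374*(-1/118236) = 1910/387 + 1687/59118 = 37856083/7626222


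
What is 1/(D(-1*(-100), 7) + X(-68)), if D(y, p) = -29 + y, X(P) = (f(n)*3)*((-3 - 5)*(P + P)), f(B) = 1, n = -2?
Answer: 1/3335 ≈ 0.00029985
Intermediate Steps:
X(P) = -48*P (X(P) = (1*3)*((-3 - 5)*(P + P)) = 3*(-16*P) = -48*P)
1/(D(-1*(-100), 7) + X(-68)) = 1/((-29 - 1*(-100)) - 48*(-68)) = 1/((-29 + 100) + 3264) = 1/(71 + 3264) = 1/3335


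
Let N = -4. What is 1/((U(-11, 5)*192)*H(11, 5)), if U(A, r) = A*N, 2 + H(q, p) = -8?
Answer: -1/84480 ≈ -1.1837e-5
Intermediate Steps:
H(q, p) = -10 (H(q, p) = -2 - 8 = -10)
U(A, r) = -4*A (U(A, r) = A*(-4) = -4*A)
1/((U(-11, 5)*192)*H(11, 5)) = 1/((-4*(-11)*192)*(-10)) = 1/((44*192)*(-10)) = 1/(8448*(-10)) = 1/(-84480) = -1/84480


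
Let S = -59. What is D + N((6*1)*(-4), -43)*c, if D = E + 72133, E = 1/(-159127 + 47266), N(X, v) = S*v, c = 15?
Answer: 12325739867/111861 ≈ 1.1019e+5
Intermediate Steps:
N(X, v) = -59*v
E = -1/111861 (E = 1/(-111861) = -1/111861 ≈ -8.9397e-6)
D = 8068869512/111861 (D = -1/111861 + 72133 = 8068869512/111861 ≈ 72133.)
D + N((6*1)*(-4), -43)*c = 8068869512/111861 - 59*(-43)*15 = 8068869512/111861 + 2537*15 = 8068869512/111861 + 38055 = 12325739867/111861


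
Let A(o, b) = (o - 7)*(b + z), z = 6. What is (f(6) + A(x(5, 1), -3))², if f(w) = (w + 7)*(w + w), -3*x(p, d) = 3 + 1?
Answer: 17161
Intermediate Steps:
x(p, d) = -4/3 (x(p, d) = -(3 + 1)/3 = -⅓*4 = -4/3)
A(o, b) = (-7 + o)*(6 + b) (A(o, b) = (o - 7)*(b + 6) = (-7 + o)*(6 + b))
f(w) = 2*w*(7 + w) (f(w) = (7 + w)*(2*w) = 2*w*(7 + w))
(f(6) + A(x(5, 1), -3))² = (2*6*(7 + 6) + (-42 - 7*(-3) + 6*(-4/3) - 3*(-4/3)))² = (2*6*13 + (-42 + 21 - 8 + 4))² = (156 - 25)² = 131² = 17161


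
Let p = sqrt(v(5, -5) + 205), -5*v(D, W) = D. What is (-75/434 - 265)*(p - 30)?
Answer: 1726275/217 - 115085*sqrt(51)/217 ≈ 4167.8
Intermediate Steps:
v(D, W) = -D/5
p = 2*sqrt(51) (p = sqrt(-1/5*5 + 205) = sqrt(-1 + 205) = sqrt(204) = 2*sqrt(51) ≈ 14.283)
(-75/434 - 265)*(p - 30) = (-75/434 - 265)*(2*sqrt(51) - 30) = (-75*1/434 - 265)*(-30 + 2*sqrt(51)) = (-75/434 - 265)*(-30 + 2*sqrt(51)) = -115085*(-30 + 2*sqrt(51))/434 = 1726275/217 - 115085*sqrt(51)/217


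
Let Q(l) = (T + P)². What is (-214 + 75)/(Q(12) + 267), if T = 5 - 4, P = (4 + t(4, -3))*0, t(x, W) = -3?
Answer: -139/268 ≈ -0.51866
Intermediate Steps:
P = 0 (P = (4 - 3)*0 = 1*0 = 0)
T = 1
Q(l) = 1 (Q(l) = (1 + 0)² = 1² = 1)
(-214 + 75)/(Q(12) + 267) = (-214 + 75)/(1 + 267) = -139/268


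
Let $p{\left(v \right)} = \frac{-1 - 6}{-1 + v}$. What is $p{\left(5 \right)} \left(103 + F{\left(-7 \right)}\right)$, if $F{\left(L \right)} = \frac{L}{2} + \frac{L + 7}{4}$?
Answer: $- \frac{1393}{8} \approx -174.13$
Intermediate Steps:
$F{\left(L \right)} = \frac{7}{4} + \frac{3 L}{4}$ ($F{\left(L \right)} = L \frac{1}{2} + \left(7 + L\right) \frac{1}{4} = \frac{L}{2} + \left(\frac{7}{4} + \frac{L}{4}\right) = \frac{7}{4} + \frac{3 L}{4}$)
$p{\left(v \right)} = - \frac{7}{-1 + v}$
$p{\left(5 \right)} \left(103 + F{\left(-7 \right)}\right) = - \frac{7}{-1 + 5} \left(103 + \left(\frac{7}{4} + \frac{3}{4} \left(-7\right)\right)\right) = - \frac{7}{4} \left(103 + \left(\frac{7}{4} - \frac{21}{4}\right)\right) = \left(-7\right) \frac{1}{4} \left(103 - \frac{7}{2}\right) = \left(- \frac{7}{4}\right) \frac{199}{2} = - \frac{1393}{8}$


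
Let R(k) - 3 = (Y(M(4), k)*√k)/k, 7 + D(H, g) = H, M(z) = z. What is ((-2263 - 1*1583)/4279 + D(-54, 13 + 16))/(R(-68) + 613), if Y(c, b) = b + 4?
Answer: -31518935/313717608 + 264865*I*√17/862723422 ≈ -0.10047 + 0.0012658*I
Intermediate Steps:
D(H, g) = -7 + H
Y(c, b) = 4 + b
R(k) = 3 + (4 + k)/√k (R(k) = 3 + ((4 + k)*√k)/k = 3 + (√k*(4 + k))/k = 3 + (4 + k)/√k)
((-2263 - 1*1583)/4279 + D(-54, 13 + 16))/(R(-68) + 613) = ((-2263 - 1*1583)/4279 + (-7 - 54))/((3 + √(-68) + 4/√(-68)) + 613) = ((-2263 - 1583)*(1/4279) - 61)/((3 + 2*I*√17 + 4*(-I*√17/34)) + 613) = (-3846*1/4279 - 61)/((3 + 2*I*√17 - 2*I*√17/17) + 613) = (-3846/4279 - 61)/((3 + 32*I*√17/17) + 613) = -264865/(4279*(616 + 32*I*√17/17))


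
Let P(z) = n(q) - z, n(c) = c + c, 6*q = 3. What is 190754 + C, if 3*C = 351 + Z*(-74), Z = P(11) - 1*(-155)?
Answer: 561883/3 ≈ 1.8729e+5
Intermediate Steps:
q = ½ (q = (⅙)*3 = ½ ≈ 0.50000)
n(c) = 2*c
P(z) = 1 - z (P(z) = 2*(½) - z = 1 - z)
Z = 145 (Z = (1 - 1*11) - 1*(-155) = (1 - 11) + 155 = -10 + 155 = 145)
C = -10379/3 (C = (351 + 145*(-74))/3 = (351 - 10730)/3 = (⅓)*(-10379) = -10379/3 ≈ -3459.7)
190754 + C = 190754 - 10379/3 = 561883/3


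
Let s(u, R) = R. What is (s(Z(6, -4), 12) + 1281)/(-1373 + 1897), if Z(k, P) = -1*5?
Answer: 1293/524 ≈ 2.4676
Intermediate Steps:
Z(k, P) = -5
(s(Z(6, -4), 12) + 1281)/(-1373 + 1897) = (12 + 1281)/(-1373 + 1897) = 1293/524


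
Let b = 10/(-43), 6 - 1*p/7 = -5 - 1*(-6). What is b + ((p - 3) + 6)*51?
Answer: 83324/43 ≈ 1937.8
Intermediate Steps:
p = 35 (p = 42 - 7*(-5 - 1*(-6)) = 42 - 7*(-5 + 6) = 42 - 7*1 = 42 - 7 = 35)
b = -10/43 (b = 10*(-1/43) = -10/43 ≈ -0.23256)
b + ((p - 3) + 6)*51 = -10/43 + ((35 - 3) + 6)*51 = -10/43 + (32 + 6)*51 = -10/43 + 38*51 = -10/43 + 1938 = 83324/43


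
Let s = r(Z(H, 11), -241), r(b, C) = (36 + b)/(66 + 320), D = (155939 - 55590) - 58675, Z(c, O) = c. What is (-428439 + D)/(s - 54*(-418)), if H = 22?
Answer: -14929129/871285 ≈ -17.135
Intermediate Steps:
D = 41674 (D = 100349 - 58675 = 41674)
r(b, C) = 18/193 + b/386 (r(b, C) = (36 + b)/386 = (36 + b)*(1/386) = 18/193 + b/386)
s = 29/193 (s = 18/193 + (1/386)*22 = 18/193 + 11/193 = 29/193 ≈ 0.15026)
(-428439 + D)/(s - 54*(-418)) = (-428439 + 41674)/(29/193 - 54*(-418)) = -386765/(29/193 + 22572) = -386765/4356425/193 = -386765*193/4356425 = -14929129/871285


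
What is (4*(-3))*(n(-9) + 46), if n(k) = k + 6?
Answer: -516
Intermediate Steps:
n(k) = 6 + k
(4*(-3))*(n(-9) + 46) = (4*(-3))*((6 - 9) + 46) = -12*(-3 + 46) = -12*43 = -516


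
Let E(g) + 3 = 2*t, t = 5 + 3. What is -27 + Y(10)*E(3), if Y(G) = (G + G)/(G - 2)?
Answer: 11/2 ≈ 5.5000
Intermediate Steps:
t = 8
Y(G) = 2*G/(-2 + G) (Y(G) = (2*G)/(-2 + G) = 2*G/(-2 + G))
E(g) = 13 (E(g) = -3 + 2*8 = -3 + 16 = 13)
-27 + Y(10)*E(3) = -27 + (2*10/(-2 + 10))*13 = -27 + (2*10/8)*13 = -27 + (2*10*(1/8))*13 = -27 + (5/2)*13 = -27 + 65/2 = 11/2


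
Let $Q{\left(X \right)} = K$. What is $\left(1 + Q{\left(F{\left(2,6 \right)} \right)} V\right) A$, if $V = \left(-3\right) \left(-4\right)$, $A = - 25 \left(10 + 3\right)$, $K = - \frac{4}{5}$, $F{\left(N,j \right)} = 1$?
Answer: $2795$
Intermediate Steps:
$K = - \frac{4}{5}$ ($K = \left(-4\right) \frac{1}{5} = - \frac{4}{5} \approx -0.8$)
$Q{\left(X \right)} = - \frac{4}{5}$
$A = -325$ ($A = \left(-25\right) 13 = -325$)
$V = 12$
$\left(1 + Q{\left(F{\left(2,6 \right)} \right)} V\right) A = \left(1 - \frac{48}{5}\right) \left(-325\right) = \left(- \frac{43}{5}\right) \left(-325\right) = 2795$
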